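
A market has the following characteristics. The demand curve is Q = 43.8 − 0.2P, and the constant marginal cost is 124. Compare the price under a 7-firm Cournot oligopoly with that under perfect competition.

Inverting demand: P = 219 − 5Q.
In a 7-firm Cournot equilibrium, symmetry and the first-order condition give q = (219 − 124)/(40) = 2.375. So Q = 16.625 and P = 135.875.
Under competition P = MC = 124, so Q = (219 − 124)/5 = 19.

Cournot: P = 135.875; Competition: P = 124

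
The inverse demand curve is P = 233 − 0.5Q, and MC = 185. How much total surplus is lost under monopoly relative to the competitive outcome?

DWL = 576

Perfect competition: P = MC = 185, so 233 − 0.5Q = 185 and Q = 96.
Monopoly sets MR = MC: 233 − Q = 185 ⇒ Q = 48, P = 233 − 0.5·48 = 209.
DWL is the triangle between Q = 48 and Q = 96: ½·(96 − 48)·(209 − 185) = 576.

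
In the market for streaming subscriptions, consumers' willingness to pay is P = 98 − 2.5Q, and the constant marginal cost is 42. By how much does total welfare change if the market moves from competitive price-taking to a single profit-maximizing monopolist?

Perfect competition: P = MC = 42, so 98 − 2.5Q = 42 and Q = 22.4.
CS = ½·(98 − 42)·22.4 = 627.2; PS = (42 − 42)·22.4 = 0; TS = 627.2.
Monopoly sets MR = MC: 98 − 5Q = 42 ⇒ Q = 11.2, P = 98 − 2.5·11.2 = 70.
CS = ½·(98 − 70)·11.2 = 156.8; PS = (70 − 42)·11.2 = 313.6; TS = 470.4.
Change in total welfare: 470.4 − 627.2 = −156.8.

Total welfare falls by 156.8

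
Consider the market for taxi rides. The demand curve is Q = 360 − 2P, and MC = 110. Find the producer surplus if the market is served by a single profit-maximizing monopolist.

Inverting demand: P = 180 − 0.5Q.
The monopolist equates marginal revenue to marginal cost: 180 − Q = 110, so Q = 70. From demand, P = 145.
PS = (145 − 110)·70 = 2450.

PS = 2450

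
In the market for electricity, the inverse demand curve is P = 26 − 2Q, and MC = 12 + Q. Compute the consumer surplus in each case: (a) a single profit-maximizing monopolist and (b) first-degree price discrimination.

Monopoly: CS = 7.84; Perfect PD: CS = 0

Monopoly sets MR = MC: 26 − 4Q = 12 + Q ⇒ Q = 2.8, P = 26 − 2·2.8 = 20.4.
CS = ½·(26 − 20.4)·2.8 = 7.84.
A perfectly discriminating monopolist sells every unit with P(Q) ≥ MC(Q), so output equals the competitive quantity Q = 14/3. Each buyer pays their reservation price, so CS = 0 and the firm captures all surplus.
CS = 0.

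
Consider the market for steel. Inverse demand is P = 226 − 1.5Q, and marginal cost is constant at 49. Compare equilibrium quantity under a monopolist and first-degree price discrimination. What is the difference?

Q rises by 59

The monopolist equates marginal revenue to marginal cost: 226 − 3Q = 49, so Q = 59. From demand, P = 137.5.
Under first-degree price discrimination the firm charges each unit its demand price and produces up to where P = MC, i.e. Q = 118. Consumer surplus is zero; producer surplus equals total surplus.
Change in equilibrium quantity: 118 − 59 = 59.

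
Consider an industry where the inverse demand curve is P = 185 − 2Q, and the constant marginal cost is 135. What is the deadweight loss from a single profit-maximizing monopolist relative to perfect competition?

Under competition P = MC = 135, so Q = (185 − 135)/2 = 25.
Monopoly sets MR = MC: 185 − 4Q = 135 ⇒ Q = 12.5, P = 185 − 2·12.5 = 160.
DWL is the triangle between Q = 12.5 and Q = 25: ½·(25 − 12.5)·(160 − 135) = 156.25.

DWL = 156.25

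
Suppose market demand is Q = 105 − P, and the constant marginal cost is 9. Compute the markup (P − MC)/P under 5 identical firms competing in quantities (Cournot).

Lerner index = 0.64

Inverting demand: P = 105 − Q.
In a 5-firm Cournot equilibrium, symmetry and the first-order condition give q = (105 − 9)/(6) = 16. So Q = 80 and P = 25.
Lerner index = (P − MC)/P = (25 − 9)/25 = 0.64.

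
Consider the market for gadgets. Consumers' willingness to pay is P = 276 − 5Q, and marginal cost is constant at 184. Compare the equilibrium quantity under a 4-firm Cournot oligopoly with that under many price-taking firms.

Cournot with 4 identical firms: the symmetric best-response condition is 276 − 25q = 184. Each firm produces q = 3.68, total output Q = 14.72, price P = 202.4.
Under competition P = MC = 184, so Q = (276 − 184)/5 = 18.4.

Cournot: Q = 14.72; Competition: Q = 18.4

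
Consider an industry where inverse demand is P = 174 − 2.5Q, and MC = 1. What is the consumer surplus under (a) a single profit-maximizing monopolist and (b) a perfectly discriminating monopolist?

The monopolist equates marginal revenue to marginal cost: 174 − 5Q = 1, so Q = 34.6. From demand, P = 87.5.
CS = ½·(174 − 87.5)·34.6 = 1496.45.
With perfect price discrimination, output is the efficient level Q = 69.2 (where demand meets MC), but every buyer pays their willingness to pay: CS = 0 and PS = total surplus.
CS = 0.

Monopoly: CS = 1496.45; Perfect PD: CS = 0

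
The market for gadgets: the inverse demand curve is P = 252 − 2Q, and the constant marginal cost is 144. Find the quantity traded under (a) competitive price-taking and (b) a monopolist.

Competition: Q = 54; Monopoly: Q = 27

Perfect competition: P = MC = 144, so 252 − 2Q = 144 and Q = 54.
A monopolist chooses Q where MR = MC. MR = 252 − 4Q; setting this equal to 144 gives Q = 27 and P = 198.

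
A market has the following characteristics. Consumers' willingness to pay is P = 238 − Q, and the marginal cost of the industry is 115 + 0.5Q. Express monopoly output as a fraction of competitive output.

A monopolist chooses Q where MR = MC. MR = 238 − 2Q; setting this equal to 115 + 0.5Q gives Q = 49.2 and P = 188.8.
Under competition P = MC: 238 − Q = 115 + 0.5Q ⇒ Q = 82, P = 156.
Ratio Q_m/Q_c = 49.2/82 = 0.6.

Q_m/Q_c = 0.6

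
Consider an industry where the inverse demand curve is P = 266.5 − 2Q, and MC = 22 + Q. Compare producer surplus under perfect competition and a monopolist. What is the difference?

Producer surplus rises by 2656.9

Competitive equilibrium sets price equal to marginal cost: 266.5 − 2Q = 22 + Q, so Q = 81.5 and P = 103.5.
PS = P·Q − VC(Q) = 103.5·81.5 − (22·81.5 + ½·1·81.5²) = 3321.125.
The monopolist equates marginal revenue to marginal cost: 266.5 − 4Q = 22 + Q, so Q = 48.9. From demand, P = 168.7.
PS = P·Q − VC(Q) = 168.7·48.9 − (22·48.9 + ½·1·48.9²) = 5978.025.
Change in producer surplus: 5978.025 − 3321.125 = 2656.9.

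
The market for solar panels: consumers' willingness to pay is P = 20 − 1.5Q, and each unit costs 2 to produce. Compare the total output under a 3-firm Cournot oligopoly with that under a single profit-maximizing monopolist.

Cournot with 3 identical firms: the symmetric best-response condition is 20 − 6q = 2. Each firm produces q = 3, total output Q = 9, price P = 6.5.
Monopoly sets MR = MC: 20 − 3Q = 2 ⇒ Q = 6, P = 20 − 1.5·6 = 11.

Cournot: Q = 9; Monopoly: Q = 6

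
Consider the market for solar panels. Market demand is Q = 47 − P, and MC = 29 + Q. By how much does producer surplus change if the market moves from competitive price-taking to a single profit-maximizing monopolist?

Producer surplus rises by 13.5

Inverting demand: P = 47 − Q.
Under competition P = MC: 47 − Q = 29 + Q ⇒ Q = 9, P = 38.
PS = P·Q − VC(Q) = 38·9 − (29·9 + ½·1·9²) = 40.5.
The monopolist equates marginal revenue to marginal cost: 47 − 2Q = 29 + Q, so Q = 6. From demand, P = 41.
PS = P·Q − VC(Q) = 41·6 − (29·6 + ½·1·6²) = 54.
Change in producer surplus: 54 − 40.5 = 13.5.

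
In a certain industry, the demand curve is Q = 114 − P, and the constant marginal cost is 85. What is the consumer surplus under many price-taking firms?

CS = 420.5

Inverting demand: P = 114 − Q.
Under competition P = MC = 85, so Q = (114 − 85)/1 = 29.
CS = ½·(114 − 85)·29 = 420.5.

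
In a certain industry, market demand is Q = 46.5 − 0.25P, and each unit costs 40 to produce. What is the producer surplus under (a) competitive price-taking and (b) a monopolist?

Inverting demand: P = 186 − 4Q.
Under competition P = MC = 40, so Q = (186 − 40)/4 = 36.5.
PS = (40 − 40)·36.5 = 0.
The monopolist equates marginal revenue to marginal cost: 186 − 8Q = 40, so Q = 18.25. From demand, P = 113.
PS = (113 − 40)·18.25 = 1332.25.

Competition: PS = 0; Monopoly: PS = 1332.25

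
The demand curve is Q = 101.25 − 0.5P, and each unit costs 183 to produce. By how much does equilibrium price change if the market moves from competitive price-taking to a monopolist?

Equilibrium price rises by 9.75

Inverting demand: P = 202.5 − 2Q.
Perfect competition: P = MC = 183, so 202.5 − 2Q = 183 and Q = 9.75.
Monopoly sets MR = MC: 202.5 − 4Q = 183 ⇒ Q = 4.875, P = 202.5 − 2·4.875 = 192.75.
Change in equilibrium price: 192.75 − 183 = 9.75.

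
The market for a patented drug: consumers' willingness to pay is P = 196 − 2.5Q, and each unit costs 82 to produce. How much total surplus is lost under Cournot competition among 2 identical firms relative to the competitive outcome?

DWL = 288.8

Under competition P = MC = 82, so Q = (196 − 82)/2.5 = 45.6.
With 2 symmetric Cournot firms, each firm's FOC gives 196 − 7.5q = 82, so q = 15.2, Q = 2·15.2 = 30.4, and P = 120.
DWL is the triangle between Q = 30.4 and Q = 45.6: ½·(45.6 − 30.4)·(120 − 82) = 288.8.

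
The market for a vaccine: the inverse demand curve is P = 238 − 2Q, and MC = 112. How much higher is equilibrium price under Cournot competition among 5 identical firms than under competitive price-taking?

Equilibrium price rises by 21

Perfect competition: P = MC = 112, so 238 − 2Q = 112 and Q = 63.
In a 5-firm Cournot equilibrium, symmetry and the first-order condition give q = (238 − 112)/(12) = 10.5. So Q = 52.5 and P = 133.
Change in equilibrium price: 133 − 112 = 21.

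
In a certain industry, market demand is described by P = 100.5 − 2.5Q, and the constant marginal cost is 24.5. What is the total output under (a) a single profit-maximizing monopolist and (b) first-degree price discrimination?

Monopoly: Q = 15.2; Perfect PD: Q = 30.4

The monopolist equates marginal revenue to marginal cost: 100.5 − 5Q = 24.5, so Q = 15.2. From demand, P = 62.5.
With perfect price discrimination, output is the efficient level Q = 30.4 (where demand meets MC), but every buyer pays their willingness to pay: CS = 0 and PS = total surplus.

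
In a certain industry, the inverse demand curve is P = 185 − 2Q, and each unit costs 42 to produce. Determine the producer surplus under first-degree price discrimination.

PS = 5112.25

Under first-degree price discrimination the firm charges each unit its demand price and produces up to where P = MC, i.e. Q = 71.5. Consumer surplus is zero; producer surplus equals total surplus.
PS = ½·(185 − 42)·71.5 = 5112.25.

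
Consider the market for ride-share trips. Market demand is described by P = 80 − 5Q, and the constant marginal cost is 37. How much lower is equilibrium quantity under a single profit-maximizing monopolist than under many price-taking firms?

Competitive firms price at marginal cost: P = 37, giving Q = 8.6.
A monopolist chooses Q where MR = MC. MR = 80 − 10Q; setting this equal to 37 gives Q = 4.3 and P = 58.5.
Change in equilibrium quantity: 4.3 − 8.6 = −4.3.

Q falls by 4.3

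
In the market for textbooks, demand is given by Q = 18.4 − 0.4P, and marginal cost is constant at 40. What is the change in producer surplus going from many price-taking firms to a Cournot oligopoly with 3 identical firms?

Inverting demand: P = 46 − 2.5Q.
Competitive firms price at marginal cost: P = 40, giving Q = 2.4.
PS = (40 − 40)·2.4 = 0.
With 3 symmetric Cournot firms, each firm's FOC gives 46 − 10q = 40, so q = 0.6, Q = 3·0.6 = 1.8, and P = 41.5.
PS = (41.5 − 40)·1.8 = 2.7.
Change in producer surplus: 2.7 − 0 = 2.7.

PS rises by 2.7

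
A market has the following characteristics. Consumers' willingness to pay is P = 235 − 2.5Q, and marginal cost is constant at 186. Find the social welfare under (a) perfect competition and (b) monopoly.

Competition: TS = 480.2; Monopoly: TS = 360.15

Under competition P = MC = 186, so Q = (235 − 186)/2.5 = 19.6.
CS = ½·(235 − 186)·19.6 = 480.2; PS = (186 − 186)·19.6 = 0; TS = 480.2.
A monopolist chooses Q where MR = MC. MR = 235 − 5Q; setting this equal to 186 gives Q = 9.8 and P = 210.5.
CS = ½·(235 − 210.5)·9.8 = 120.05; PS = (210.5 − 186)·9.8 = 240.1; TS = 360.15.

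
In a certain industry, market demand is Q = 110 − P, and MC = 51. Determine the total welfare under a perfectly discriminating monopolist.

TS = 1740.5

Inverting demand: P = 110 − Q.
A perfectly discriminating monopolist sells every unit with P(Q) ≥ MC(Q), so output equals the competitive quantity Q = 59. Each buyer pays their reservation price, so CS = 0 and the firm captures all surplus.
TS = 1740.5 (equal to competitive TS).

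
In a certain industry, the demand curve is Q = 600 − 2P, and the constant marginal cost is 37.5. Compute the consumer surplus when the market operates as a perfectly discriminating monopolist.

CS = 0

Inverting demand: P = 300 − 0.5Q.
Under first-degree price discrimination the firm charges each unit its demand price and produces up to where P = MC, i.e. Q = 525. Consumer surplus is zero; producer surplus equals total surplus.
CS = 0.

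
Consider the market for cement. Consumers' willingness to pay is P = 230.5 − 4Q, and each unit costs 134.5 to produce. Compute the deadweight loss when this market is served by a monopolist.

Under competition P = MC = 134.5, so Q = (230.5 − 134.5)/4 = 24.
The monopolist equates marginal revenue to marginal cost: 230.5 − 8Q = 134.5, so Q = 12. From demand, P = 182.5.
DWL is the triangle between Q = 12 and Q = 24: ½·(24 − 12)·(182.5 − 134.5) = 288.

DWL = 288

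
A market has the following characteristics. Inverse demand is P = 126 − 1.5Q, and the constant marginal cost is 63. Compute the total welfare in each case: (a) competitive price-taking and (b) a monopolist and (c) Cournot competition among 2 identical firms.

Competitive firms price at marginal cost: P = 63, giving Q = 42.
CS = ½·(126 − 63)·42 = 1323; PS = (63 − 63)·42 = 0; TS = 1323.
The monopolist equates marginal revenue to marginal cost: 126 − 3Q = 63, so Q = 21. From demand, P = 94.5.
CS = ½·(126 − 94.5)·21 = 330.75; PS = (94.5 − 63)·21 = 661.5; TS = 992.25.
Cournot with 2 identical firms: the symmetric best-response condition is 126 − 4.5q = 63. Each firm produces q = 14, total output Q = 28, price P = 84.
CS = ½·(126 − 84)·28 = 588; PS = (84 − 63)·28 = 588; TS = 1176.

Competition: TS = 1323; Monopoly: TS = 992.25; Cournot: TS = 1176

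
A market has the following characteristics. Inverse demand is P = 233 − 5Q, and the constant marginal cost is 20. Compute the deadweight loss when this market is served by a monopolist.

Competitive firms price at marginal cost: P = 20, giving Q = 42.6.
The monopolist equates marginal revenue to marginal cost: 233 − 10Q = 20, so Q = 21.3. From demand, P = 126.5.
DWL is the triangle between Q = 21.3 and Q = 42.6: ½·(42.6 − 21.3)·(126.5 − 20) = 1134.225.

DWL = 1134.225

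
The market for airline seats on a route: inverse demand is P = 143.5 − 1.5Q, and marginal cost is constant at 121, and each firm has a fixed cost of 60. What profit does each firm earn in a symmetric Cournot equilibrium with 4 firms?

With 4 symmetric Cournot firms, each firm's FOC gives 143.5 − 7.5q = 121, so q = 3, Q = 4·3 = 12, and P = 125.5.
Each firm's profit = (125.5 − 121)·3 − 60 = −46.5.

π_i = −46.5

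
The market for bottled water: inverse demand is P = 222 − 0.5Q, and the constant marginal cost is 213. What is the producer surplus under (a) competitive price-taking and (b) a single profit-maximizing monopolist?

Perfect competition: P = MC = 213, so 222 − 0.5Q = 213 and Q = 18.
PS = (213 − 213)·18 = 0.
The monopolist equates marginal revenue to marginal cost: 222 − Q = 213, so Q = 9. From demand, P = 217.5.
PS = (217.5 − 213)·9 = 40.5.

Competition: PS = 0; Monopoly: PS = 40.5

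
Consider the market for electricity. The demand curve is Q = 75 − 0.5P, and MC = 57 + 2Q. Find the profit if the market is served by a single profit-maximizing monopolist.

Inverting demand: P = 150 − 2Q.
The monopolist equates marginal revenue to marginal cost: 150 − 4Q = 57 + 2Q, so Q = 15.5. From demand, P = 119.
Profit = 119·15.5 − (57·15.5 + ½·2·15.5²) = 720.75.

Profit = 720.75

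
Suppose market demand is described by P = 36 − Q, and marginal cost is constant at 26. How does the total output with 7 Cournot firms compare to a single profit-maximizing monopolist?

Cournot: Q = 8.75; Monopoly: Q = 5

Cournot with 7 identical firms: the symmetric best-response condition is 36 − 8q = 26. Each firm produces q = 1.25, total output Q = 8.75, price P = 27.25.
The monopolist equates marginal revenue to marginal cost: 36 − 2Q = 26, so Q = 5. From demand, P = 31.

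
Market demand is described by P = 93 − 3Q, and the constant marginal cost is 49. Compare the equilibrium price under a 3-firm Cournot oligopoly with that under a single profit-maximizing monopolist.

Cournot with 3 identical firms: the symmetric best-response condition is 93 − 12q = 49. Each firm produces q = 11/3, total output Q = 11, price P = 60.
A monopolist chooses Q where MR = MC. MR = 93 − 6Q; setting this equal to 49 gives Q = 22/3 and P = 71.

Cournot: P = 60; Monopoly: P = 71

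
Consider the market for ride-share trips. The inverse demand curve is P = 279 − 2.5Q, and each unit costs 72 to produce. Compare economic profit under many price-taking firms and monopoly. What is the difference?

Perfect competition: P = MC = 72, so 279 − 2.5Q = 72 and Q = 82.8.
Profit = (72 − 72)·82.8 = 0.
The monopolist equates marginal revenue to marginal cost: 279 − 5Q = 72, so Q = 41.4. From demand, P = 175.5.
Profit = (175.5 − 72)·41.4 = 4284.9.
Change in economic profit: 4284.9 − 0 = 4284.9.

π rises by 4284.9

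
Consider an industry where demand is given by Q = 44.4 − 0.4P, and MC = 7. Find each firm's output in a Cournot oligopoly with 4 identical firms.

Inverting demand: P = 111 − 2.5Q.
With 4 symmetric Cournot firms, each firm's FOC gives 111 − 12.5q = 7, so q = 8.32, Q = 4·8.32 = 33.28, and P = 27.8.

q_i = 8.32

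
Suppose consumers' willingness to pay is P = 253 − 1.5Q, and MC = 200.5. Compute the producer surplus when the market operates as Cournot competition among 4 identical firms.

With 4 symmetric Cournot firms, each firm's FOC gives 253 − 7.5q = 200.5, so q = 7, Q = 4·7 = 28, and P = 211.
PS = (211 − 200.5)·28 = 294.

PS = 294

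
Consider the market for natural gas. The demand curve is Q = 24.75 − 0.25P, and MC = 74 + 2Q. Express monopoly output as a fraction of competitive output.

Inverting demand: P = 99 − 4Q.
The monopolist equates marginal revenue to marginal cost: 99 − 8Q = 74 + 2Q, so Q = 2.5. From demand, P = 89.
Competitive equilibrium sets price equal to marginal cost: 99 − 4Q = 74 + 2Q, so Q = 25/6 and P = 247/3.
Ratio Q_m/Q_c = 2.5/(25/6) = 0.6.

Q_m/Q_c = 0.6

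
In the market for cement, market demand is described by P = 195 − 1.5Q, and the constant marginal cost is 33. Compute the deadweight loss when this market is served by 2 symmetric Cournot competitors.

Competitive firms price at marginal cost: P = 33, giving Q = 108.
With 2 symmetric Cournot firms, each firm's FOC gives 195 − 4.5q = 33, so q = 36, Q = 2·36 = 72, and P = 87.
DWL is the triangle between Q = 72 and Q = 108: ½·(108 − 72)·(87 − 33) = 972.

DWL = 972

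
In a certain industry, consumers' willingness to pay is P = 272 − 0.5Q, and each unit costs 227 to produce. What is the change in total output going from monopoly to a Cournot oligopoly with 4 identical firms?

Q rises by 27

The monopolist equates marginal revenue to marginal cost: 272 − Q = 227, so Q = 45. From demand, P = 249.5.
Cournot with 4 identical firms: the symmetric best-response condition is 272 − 2.5q = 227. Each firm produces q = 18, total output Q = 72, price P = 236.
Change in total output: 72 − 45 = 27.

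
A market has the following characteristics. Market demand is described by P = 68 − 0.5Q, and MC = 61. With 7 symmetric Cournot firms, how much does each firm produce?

Cournot with 7 identical firms: the symmetric best-response condition is 68 − 4q = 61. Each firm produces q = 1.75, total output Q = 12.25, price P = 61.875.

q_i = 1.75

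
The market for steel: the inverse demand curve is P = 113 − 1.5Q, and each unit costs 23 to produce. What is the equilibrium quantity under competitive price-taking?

Under competition P = MC = 23, so Q = (113 − 23)/1.5 = 60.

Q = 60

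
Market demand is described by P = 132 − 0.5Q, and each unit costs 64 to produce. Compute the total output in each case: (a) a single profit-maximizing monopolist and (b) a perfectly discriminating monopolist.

Monopoly: Q = 68; Perfect PD: Q = 136

The monopolist equates marginal revenue to marginal cost: 132 − Q = 64, so Q = 68. From demand, P = 98.
A perfectly discriminating monopolist sells every unit with P(Q) ≥ MC(Q), so output equals the competitive quantity Q = 136. Each buyer pays their reservation price, so CS = 0 and the firm captures all surplus.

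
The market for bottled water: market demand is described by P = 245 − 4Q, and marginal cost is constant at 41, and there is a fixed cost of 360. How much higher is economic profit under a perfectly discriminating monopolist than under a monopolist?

Monopoly sets MR = MC: 245 − 8Q = 41 ⇒ Q = 25.5, P = 245 − 4·25.5 = 143.
Profit = (143 − 41)·25.5 − 360 = 2241.
A perfectly discriminating monopolist sells every unit with P(Q) ≥ MC(Q), so output equals the competitive quantity Q = 51. Each buyer pays their reservation price, so CS = 0 and the firm captures all surplus.
PS equals the full surplus area, 5202. Profit = 5202 − 360 = 4842.
Change in economic profit: 4842 − 2241 = 2601.

π rises by 2601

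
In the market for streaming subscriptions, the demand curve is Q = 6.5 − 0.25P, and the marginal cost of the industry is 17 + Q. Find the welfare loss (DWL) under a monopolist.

DWL = 1.6

Inverting demand: P = 26 − 4Q.
Competitive equilibrium sets price equal to marginal cost: 26 − 4Q = 17 + Q, so Q = 1.8 and P = 18.8.
The monopolist equates marginal revenue to marginal cost: 26 − 8Q = 17 + Q, so Q = 1. From demand, P = 22.
CS = ½·(26 − 18.8)·1.8 = 6.48; PS = (18.8·1.8 − 17·1.8 − ½·1·1.8²) = 1.62; TS = 8.1.
CS = ½·(26 − 22)·1 = 2; PS = (22·1 − 17·1 − ½·1·1²) = 4.5; TS = 6.5.
DWL = 8.1 − 6.5 = 1.6.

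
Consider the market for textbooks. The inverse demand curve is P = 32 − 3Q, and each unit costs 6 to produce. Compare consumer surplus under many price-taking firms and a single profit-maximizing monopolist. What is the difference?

Perfect competition: P = MC = 6, so 32 − 3Q = 6 and Q = 26/3.
CS = ½·(32 − 6)·26/3 = 338/3.
A monopolist chooses Q where MR = MC. MR = 32 − 6Q; setting this equal to 6 gives Q = 13/3 and P = 19.
CS = ½·(32 − 19)·13/3 = 169/6.
Change in consumer surplus: 169/6 − 338/3 = −84.5.

Consumer surplus falls by 84.5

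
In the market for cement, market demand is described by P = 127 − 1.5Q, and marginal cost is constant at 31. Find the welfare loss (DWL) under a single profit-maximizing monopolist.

DWL = 768

Perfect competition: P = MC = 31, so 127 − 1.5Q = 31 and Q = 64.
Monopoly sets MR = MC: 127 − 3Q = 31 ⇒ Q = 32, P = 127 − 1.5·32 = 79.
DWL is the triangle between Q = 32 and Q = 64: ½·(64 − 32)·(79 − 31) = 768.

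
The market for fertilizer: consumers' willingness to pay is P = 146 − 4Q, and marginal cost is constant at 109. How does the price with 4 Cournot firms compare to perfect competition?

Cournot with 4 identical firms: the symmetric best-response condition is 146 − 20q = 109. Each firm produces q = 1.85, total output Q = 7.4, price P = 116.4.
Competitive firms price at marginal cost: P = 109, giving Q = 9.25.

Cournot: P = 116.4; Competition: P = 109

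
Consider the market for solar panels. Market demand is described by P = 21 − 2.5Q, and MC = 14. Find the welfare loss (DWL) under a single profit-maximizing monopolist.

Under competition P = MC = 14, so Q = (21 − 14)/2.5 = 2.8.
Monopoly sets MR = MC: 21 − 5Q = 14 ⇒ Q = 1.4, P = 21 − 2.5·1.4 = 17.5.
DWL is the triangle between Q = 1.4 and Q = 2.8: ½·(2.8 − 1.4)·(17.5 − 14) = 2.45.

DWL = 2.45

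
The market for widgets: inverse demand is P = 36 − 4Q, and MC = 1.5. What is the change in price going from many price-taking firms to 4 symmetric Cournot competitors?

P rises by 6.9

Competitive firms price at marginal cost: P = 1.5, giving Q = 8.625.
Cournot with 4 identical firms: the symmetric best-response condition is 36 − 20q = 1.5. Each firm produces q = 1.725, total output Q = 6.9, price P = 8.4.
Change in price: 8.4 − 1.5 = 6.9.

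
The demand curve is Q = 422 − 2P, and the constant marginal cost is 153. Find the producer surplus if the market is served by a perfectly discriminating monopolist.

PS = 3364

Inverting demand: P = 211 − 0.5Q.
A perfectly discriminating monopolist sells every unit with P(Q) ≥ MC(Q), so output equals the competitive quantity Q = 116. Each buyer pays their reservation price, so CS = 0 and the firm captures all surplus.
PS = ½·(211 − 153)·116 = 3364.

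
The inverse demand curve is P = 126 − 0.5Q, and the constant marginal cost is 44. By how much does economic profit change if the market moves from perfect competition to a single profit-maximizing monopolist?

Under competition P = MC = 44, so Q = (126 − 44)/0.5 = 164.
Profit = (44 − 44)·164 = 0.
A monopolist chooses Q where MR = MC. MR = 126 − Q; setting this equal to 44 gives Q = 82 and P = 85.
Profit = (85 − 44)·82 = 3362.
Change in economic profit: 3362 − 0 = 3362.

π rises by 3362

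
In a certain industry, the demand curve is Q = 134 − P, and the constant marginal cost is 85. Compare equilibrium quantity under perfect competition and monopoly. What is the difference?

Equilibrium quantity falls by 24.5

Inverting demand: P = 134 − Q.
Perfect competition: P = MC = 85, so 134 − Q = 85 and Q = 49.
A monopolist chooses Q where MR = MC. MR = 134 − 2Q; setting this equal to 85 gives Q = 24.5 and P = 109.5.
Change in equilibrium quantity: 24.5 − 49 = −24.5.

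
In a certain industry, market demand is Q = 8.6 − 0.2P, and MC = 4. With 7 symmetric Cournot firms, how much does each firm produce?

q_i = 0.975

Inverting demand: P = 43 − 5Q.
Cournot with 7 identical firms: the symmetric best-response condition is 43 − 40q = 4. Each firm produces q = 0.975, total output Q = 6.825, price P = 8.875.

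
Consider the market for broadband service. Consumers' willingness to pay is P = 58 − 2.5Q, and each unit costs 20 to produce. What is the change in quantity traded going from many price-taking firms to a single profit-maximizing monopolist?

Under competition P = MC = 20, so Q = (58 − 20)/2.5 = 15.2.
Monopoly sets MR = MC: 58 − 5Q = 20 ⇒ Q = 7.6, P = 58 − 2.5·7.6 = 39.
Change in quantity traded: 7.6 − 15.2 = −7.6.

Q falls by 7.6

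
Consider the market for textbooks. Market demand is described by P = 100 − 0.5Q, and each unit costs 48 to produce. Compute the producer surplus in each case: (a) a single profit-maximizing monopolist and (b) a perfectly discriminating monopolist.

Monopoly: PS = 1352; Perfect PD: PS = 2704

A monopolist chooses Q where MR = MC. MR = 100 − Q; setting this equal to 48 gives Q = 52 and P = 74.
PS = (74 − 48)·52 = 1352.
Under first-degree price discrimination the firm charges each unit its demand price and produces up to where P = MC, i.e. Q = 104. Consumer surplus is zero; producer surplus equals total surplus.
PS = ½·(100 − 48)·104 = 2704.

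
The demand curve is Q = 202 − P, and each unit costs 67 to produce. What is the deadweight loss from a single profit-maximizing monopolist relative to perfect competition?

Inverting demand: P = 202 − Q.
Competitive firms price at marginal cost: P = 67, giving Q = 135.
Monopoly sets MR = MC: 202 − 2Q = 67 ⇒ Q = 67.5, P = 202 − 67.5 = 134.5.
DWL is the triangle between Q = 67.5 and Q = 135: ½·(135 − 67.5)·(134.5 − 67) = 2278.125.

DWL = 2278.125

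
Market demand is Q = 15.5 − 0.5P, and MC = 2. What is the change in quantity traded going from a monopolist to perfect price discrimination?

Quantity traded rises by 7.25

Inverting demand: P = 31 − 2Q.
Monopoly sets MR = MC: 31 − 4Q = 2 ⇒ Q = 7.25, P = 31 − 2·7.25 = 16.5.
A perfectly discriminating monopolist sells every unit with P(Q) ≥ MC(Q), so output equals the competitive quantity Q = 14.5. Each buyer pays their reservation price, so CS = 0 and the firm captures all surplus.
Change in quantity traded: 14.5 − 7.25 = 7.25.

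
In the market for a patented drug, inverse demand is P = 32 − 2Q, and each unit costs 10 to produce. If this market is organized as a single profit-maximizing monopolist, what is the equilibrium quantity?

Q = 5.5

A monopolist chooses Q where MR = MC. MR = 32 − 4Q; setting this equal to 10 gives Q = 5.5 and P = 21.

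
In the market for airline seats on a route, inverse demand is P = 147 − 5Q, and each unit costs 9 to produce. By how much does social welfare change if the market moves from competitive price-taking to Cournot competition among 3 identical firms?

Perfect competition: P = MC = 9, so 147 − 5Q = 9 and Q = 27.6.
CS = ½·(147 − 9)·27.6 = 1904.4; PS = (9 − 9)·27.6 = 0; TS = 1904.4.
In a 3-firm Cournot equilibrium, symmetry and the first-order condition give q = (147 − 9)/(20) = 6.9. So Q = 20.7 and P = 43.5.
CS = ½·(147 − 43.5)·20.7 = 1071.225; PS = (43.5 − 9)·20.7 = 714.15; TS = 1785.375.
Change in social welfare: 1785.375 − 1904.4 = −119.025.

Social welfare falls by 119.025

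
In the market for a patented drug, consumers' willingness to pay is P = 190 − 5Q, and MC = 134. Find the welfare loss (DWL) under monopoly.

DWL = 78.4

Competitive firms price at marginal cost: P = 134, giving Q = 11.2.
The monopolist equates marginal revenue to marginal cost: 190 − 10Q = 134, so Q = 5.6. From demand, P = 162.
DWL is the triangle between Q = 5.6 and Q = 11.2: ½·(11.2 − 5.6)·(162 − 134) = 78.4.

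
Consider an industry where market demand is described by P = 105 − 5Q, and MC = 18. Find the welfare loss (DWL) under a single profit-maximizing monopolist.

Perfect competition: P = MC = 18, so 105 − 5Q = 18 and Q = 17.4.
The monopolist equates marginal revenue to marginal cost: 105 − 10Q = 18, so Q = 8.7. From demand, P = 61.5.
DWL is the triangle between Q = 8.7 and Q = 17.4: ½·(17.4 − 8.7)·(61.5 − 18) = 189.225.

DWL = 189.225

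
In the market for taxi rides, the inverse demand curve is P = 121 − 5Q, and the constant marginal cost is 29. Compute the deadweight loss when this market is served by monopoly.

Under competition P = MC = 29, so Q = (121 − 29)/5 = 18.4.
The monopolist equates marginal revenue to marginal cost: 121 − 10Q = 29, so Q = 9.2. From demand, P = 75.
DWL is the triangle between Q = 9.2 and Q = 18.4: ½·(18.4 − 9.2)·(75 − 29) = 211.6.

DWL = 211.6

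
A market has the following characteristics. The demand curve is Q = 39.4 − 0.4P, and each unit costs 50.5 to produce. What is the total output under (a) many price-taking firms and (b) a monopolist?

Competition: Q = 19.2; Monopoly: Q = 9.6

Inverting demand: P = 98.5 − 2.5Q.
Under competition P = MC = 50.5, so Q = (98.5 − 50.5)/2.5 = 19.2.
A monopolist chooses Q where MR = MC. MR = 98.5 − 5Q; setting this equal to 50.5 gives Q = 9.6 and P = 74.5.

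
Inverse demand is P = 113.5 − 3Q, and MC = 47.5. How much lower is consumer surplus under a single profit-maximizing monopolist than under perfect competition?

Competitive firms price at marginal cost: P = 47.5, giving Q = 22.
CS = ½·(113.5 − 47.5)·22 = 726.
The monopolist equates marginal revenue to marginal cost: 113.5 − 6Q = 47.5, so Q = 11. From demand, P = 80.5.
CS = ½·(113.5 − 80.5)·11 = 181.5.
Change in consumer surplus: 181.5 − 726 = −544.5.

Consumer surplus falls by 544.5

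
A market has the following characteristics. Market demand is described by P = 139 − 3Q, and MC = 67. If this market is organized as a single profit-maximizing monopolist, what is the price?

P = 103

Monopoly sets MR = MC: 139 − 6Q = 67 ⇒ Q = 12, P = 139 − 3·12 = 103.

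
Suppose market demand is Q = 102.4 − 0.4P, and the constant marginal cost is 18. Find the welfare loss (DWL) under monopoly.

Inverting demand: P = 256 − 2.5Q.
Perfect competition: P = MC = 18, so 256 − 2.5Q = 18 and Q = 95.2.
The monopolist equates marginal revenue to marginal cost: 256 − 5Q = 18, so Q = 47.6. From demand, P = 137.
DWL is the triangle between Q = 47.6 and Q = 95.2: ½·(95.2 − 47.6)·(137 − 18) = 2832.2.

DWL = 2832.2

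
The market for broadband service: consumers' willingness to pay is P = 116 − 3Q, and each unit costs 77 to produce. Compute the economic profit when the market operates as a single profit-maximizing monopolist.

The monopolist equates marginal revenue to marginal cost: 116 − 6Q = 77, so Q = 6.5. From demand, P = 96.5.
Profit = (96.5 − 77)·6.5 = 126.75.

Profit = 126.75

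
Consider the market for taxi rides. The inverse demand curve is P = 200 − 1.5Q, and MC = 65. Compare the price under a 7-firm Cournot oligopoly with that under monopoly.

Cournot with 7 identical firms: the symmetric best-response condition is 200 − 12q = 65. Each firm produces q = 11.25, total output Q = 78.75, price P = 81.875.
The monopolist equates marginal revenue to marginal cost: 200 − 3Q = 65, so Q = 45. From demand, P = 132.5.

Cournot: P = 81.875; Monopoly: P = 132.5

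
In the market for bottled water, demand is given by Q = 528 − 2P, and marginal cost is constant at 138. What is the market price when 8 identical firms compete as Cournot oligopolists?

P = 152

Inverting demand: P = 264 − 0.5Q.
Cournot with 8 identical firms: the symmetric best-response condition is 264 − 4.5q = 138. Each firm produces q = 28, total output Q = 224, price P = 152.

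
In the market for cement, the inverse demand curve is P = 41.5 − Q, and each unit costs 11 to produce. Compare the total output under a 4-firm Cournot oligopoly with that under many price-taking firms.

Cournot: Q = 24.4; Competition: Q = 30.5

Cournot with 4 identical firms: the symmetric best-response condition is 41.5 − 5q = 11. Each firm produces q = 6.1, total output Q = 24.4, price P = 17.1.
Under competition P = MC = 11, so Q = (41.5 − 11)/1 = 30.5.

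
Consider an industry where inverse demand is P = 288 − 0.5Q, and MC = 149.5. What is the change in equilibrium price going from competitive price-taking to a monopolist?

P rises by 69.25

Perfect competition: P = MC = 149.5, so 288 − 0.5Q = 149.5 and Q = 277.
Monopoly sets MR = MC: 288 − Q = 149.5 ⇒ Q = 138.5, P = 288 − 0.5·138.5 = 218.75.
Change in equilibrium price: 218.75 − 149.5 = 69.25.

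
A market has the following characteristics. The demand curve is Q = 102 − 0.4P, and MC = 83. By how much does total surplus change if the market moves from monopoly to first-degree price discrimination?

TS rises by 1479.2

Inverting demand: P = 255 − 2.5Q.
The monopolist equates marginal revenue to marginal cost: 255 − 5Q = 83, so Q = 34.4. From demand, P = 169.
CS = ½·(255 − 169)·34.4 = 1479.2; PS = (169 − 83)·34.4 = 2958.4; TS = 4437.6.
Under first-degree price discrimination the firm charges each unit its demand price and produces up to where P = MC, i.e. Q = 68.8. Consumer surplus is zero; producer surplus equals total surplus.
TS = 5916.8 (equal to competitive TS).
Change in total surplus: 5916.8 − 4437.6 = 1479.2.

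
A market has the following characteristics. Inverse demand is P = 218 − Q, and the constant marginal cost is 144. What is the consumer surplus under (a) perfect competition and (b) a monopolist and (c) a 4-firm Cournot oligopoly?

Competition: CS = 2738; Monopoly: CS = 684.5; Cournot: CS = 1752.32

Perfect competition: P = MC = 144, so 218 − Q = 144 and Q = 74.
CS = ½·(218 − 144)·74 = 2738.
Monopoly sets MR = MC: 218 − 2Q = 144 ⇒ Q = 37, P = 218 − 37 = 181.
CS = ½·(218 − 181)·37 = 684.5.
In a 4-firm Cournot equilibrium, symmetry and the first-order condition give q = (218 − 144)/(5) = 14.8. So Q = 59.2 and P = 158.8.
CS = ½·(218 − 158.8)·59.2 = 1752.32.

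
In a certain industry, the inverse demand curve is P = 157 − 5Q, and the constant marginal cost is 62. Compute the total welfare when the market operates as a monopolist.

The monopolist equates marginal revenue to marginal cost: 157 − 10Q = 62, so Q = 9.5. From demand, P = 109.5.
CS = ½·(157 − 109.5)·9.5 = 225.625; PS = (109.5 − 62)·9.5 = 451.25; TS = 676.875.

TS = 676.875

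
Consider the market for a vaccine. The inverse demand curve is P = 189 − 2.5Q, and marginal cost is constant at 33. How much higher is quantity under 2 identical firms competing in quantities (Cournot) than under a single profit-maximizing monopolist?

Q rises by 10.4

A monopolist chooses Q where MR = MC. MR = 189 − 5Q; setting this equal to 33 gives Q = 31.2 and P = 111.
Cournot with 2 identical firms: the symmetric best-response condition is 189 − 7.5q = 33. Each firm produces q = 20.8, total output Q = 41.6, price P = 85.
Change in quantity: 41.6 − 31.2 = 10.4.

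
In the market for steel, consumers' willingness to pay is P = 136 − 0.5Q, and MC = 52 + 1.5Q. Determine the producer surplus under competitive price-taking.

PS = 1323

Under competition P = MC: 136 − 0.5Q = 52 + 1.5Q ⇒ Q = 42, P = 115.
PS = P·Q − VC(Q) = 115·42 − (52·42 + ½·1.5·42²) = 1323.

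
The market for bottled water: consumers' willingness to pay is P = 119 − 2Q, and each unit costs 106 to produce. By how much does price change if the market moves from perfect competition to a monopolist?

Under competition P = MC = 106, so Q = (119 − 106)/2 = 6.5.
Monopoly sets MR = MC: 119 − 4Q = 106 ⇒ Q = 3.25, P = 119 − 2·3.25 = 112.5.
Change in price: 112.5 − 106 = 6.5.

Price rises by 6.5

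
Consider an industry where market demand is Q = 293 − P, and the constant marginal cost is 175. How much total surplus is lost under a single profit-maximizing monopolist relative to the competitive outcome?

DWL = 1740.5

Inverting demand: P = 293 − Q.
Perfect competition: P = MC = 175, so 293 − Q = 175 and Q = 118.
A monopolist chooses Q where MR = MC. MR = 293 − 2Q; setting this equal to 175 gives Q = 59 and P = 234.
DWL is the triangle between Q = 59 and Q = 118: ½·(118 − 59)·(234 − 175) = 1740.5.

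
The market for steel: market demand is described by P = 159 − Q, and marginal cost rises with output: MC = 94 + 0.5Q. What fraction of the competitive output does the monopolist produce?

Q_m/Q_c = 0.6

Monopoly sets MR = MC: 159 − 2Q = 94 + 0.5Q ⇒ Q = 26, P = 159 − 26 = 133.
Competitive equilibrium sets price equal to marginal cost: 159 − Q = 94 + 0.5Q, so Q = 130/3 and P = 347/3.
Ratio Q_m/Q_c = 26/(130/3) = 0.6.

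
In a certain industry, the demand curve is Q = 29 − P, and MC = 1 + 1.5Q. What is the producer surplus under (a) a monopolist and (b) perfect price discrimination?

Inverting demand: P = 29 − Q.
Monopoly sets MR = MC: 29 − 2Q = 1 + 1.5Q ⇒ Q = 8, P = 29 − 8 = 21.
PS = P·Q − VC(Q) = 21·8 − (1·8 + ½·1.5·8²) = 112.
With perfect price discrimination, output is the efficient level Q = 11.2 (where demand meets MC), but every buyer pays their willingness to pay: CS = 0 and PS = total surplus.
PS = ½·(29 − 1)·11.2 = 156.8.

Monopoly: PS = 112; Perfect PD: PS = 156.8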